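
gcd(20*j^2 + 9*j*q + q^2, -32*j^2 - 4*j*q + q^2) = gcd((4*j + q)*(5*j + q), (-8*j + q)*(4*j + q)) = 4*j + q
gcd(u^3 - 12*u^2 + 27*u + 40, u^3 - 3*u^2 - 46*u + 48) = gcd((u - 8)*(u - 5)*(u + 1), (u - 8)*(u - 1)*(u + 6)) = u - 8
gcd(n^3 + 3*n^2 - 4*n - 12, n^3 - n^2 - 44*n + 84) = n - 2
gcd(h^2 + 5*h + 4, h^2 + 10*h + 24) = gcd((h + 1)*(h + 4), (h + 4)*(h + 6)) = h + 4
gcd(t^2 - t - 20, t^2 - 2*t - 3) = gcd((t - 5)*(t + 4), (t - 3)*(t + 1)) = 1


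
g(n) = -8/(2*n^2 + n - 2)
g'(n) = -8*(-4*n - 1)/(2*n^2 + n - 2)^2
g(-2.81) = -0.73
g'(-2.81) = -0.68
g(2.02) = -0.98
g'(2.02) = 1.09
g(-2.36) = -1.18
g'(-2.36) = -1.47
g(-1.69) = -3.96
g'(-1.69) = -11.27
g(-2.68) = -0.83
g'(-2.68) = -0.83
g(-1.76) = -3.29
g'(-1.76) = -8.15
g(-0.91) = 6.38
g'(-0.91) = -13.43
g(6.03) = -0.10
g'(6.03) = 0.03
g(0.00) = 4.00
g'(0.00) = 2.00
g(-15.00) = -0.02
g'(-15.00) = 0.00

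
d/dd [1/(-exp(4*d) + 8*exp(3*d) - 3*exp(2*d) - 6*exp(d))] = 2*(2*exp(3*d) - 12*exp(2*d) + 3*exp(d) + 3)*exp(-d)/(exp(3*d) - 8*exp(2*d) + 3*exp(d) + 6)^2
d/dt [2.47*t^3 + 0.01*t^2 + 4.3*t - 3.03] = 7.41*t^2 + 0.02*t + 4.3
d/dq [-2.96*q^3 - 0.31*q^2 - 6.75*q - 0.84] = -8.88*q^2 - 0.62*q - 6.75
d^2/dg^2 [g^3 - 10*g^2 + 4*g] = 6*g - 20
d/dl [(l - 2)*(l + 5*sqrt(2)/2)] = 2*l - 2 + 5*sqrt(2)/2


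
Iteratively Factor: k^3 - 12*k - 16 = (k - 4)*(k^2 + 4*k + 4) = (k - 4)*(k + 2)*(k + 2)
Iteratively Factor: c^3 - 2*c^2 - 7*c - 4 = (c + 1)*(c^2 - 3*c - 4) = (c - 4)*(c + 1)*(c + 1)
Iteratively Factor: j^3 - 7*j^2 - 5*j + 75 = (j - 5)*(j^2 - 2*j - 15) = (j - 5)*(j + 3)*(j - 5)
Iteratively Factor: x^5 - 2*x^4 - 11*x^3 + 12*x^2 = (x)*(x^4 - 2*x^3 - 11*x^2 + 12*x) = x*(x - 4)*(x^3 + 2*x^2 - 3*x) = x*(x - 4)*(x - 1)*(x^2 + 3*x) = x^2*(x - 4)*(x - 1)*(x + 3)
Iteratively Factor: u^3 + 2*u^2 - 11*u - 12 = (u + 4)*(u^2 - 2*u - 3) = (u + 1)*(u + 4)*(u - 3)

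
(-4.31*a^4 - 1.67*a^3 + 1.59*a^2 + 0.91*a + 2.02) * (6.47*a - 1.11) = -27.8857*a^5 - 6.0208*a^4 + 12.141*a^3 + 4.1228*a^2 + 12.0593*a - 2.2422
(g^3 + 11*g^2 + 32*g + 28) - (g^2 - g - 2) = g^3 + 10*g^2 + 33*g + 30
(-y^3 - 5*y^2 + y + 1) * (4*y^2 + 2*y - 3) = -4*y^5 - 22*y^4 - 3*y^3 + 21*y^2 - y - 3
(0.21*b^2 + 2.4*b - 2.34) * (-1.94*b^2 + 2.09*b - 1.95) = -0.4074*b^4 - 4.2171*b^3 + 9.1461*b^2 - 9.5706*b + 4.563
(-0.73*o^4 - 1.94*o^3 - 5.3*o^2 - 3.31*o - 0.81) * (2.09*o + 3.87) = -1.5257*o^5 - 6.8797*o^4 - 18.5848*o^3 - 27.4289*o^2 - 14.5026*o - 3.1347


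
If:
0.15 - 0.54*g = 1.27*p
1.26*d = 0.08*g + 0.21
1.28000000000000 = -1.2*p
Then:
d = 0.34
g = 2.79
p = -1.07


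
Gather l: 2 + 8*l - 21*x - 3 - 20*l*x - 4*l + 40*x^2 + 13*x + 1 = l*(4 - 20*x) + 40*x^2 - 8*x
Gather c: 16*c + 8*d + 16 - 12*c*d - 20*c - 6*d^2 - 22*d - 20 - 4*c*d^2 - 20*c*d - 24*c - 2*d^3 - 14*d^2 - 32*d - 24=c*(-4*d^2 - 32*d - 28) - 2*d^3 - 20*d^2 - 46*d - 28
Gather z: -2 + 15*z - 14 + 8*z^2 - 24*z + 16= 8*z^2 - 9*z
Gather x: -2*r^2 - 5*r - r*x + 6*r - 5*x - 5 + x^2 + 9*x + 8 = -2*r^2 + r + x^2 + x*(4 - r) + 3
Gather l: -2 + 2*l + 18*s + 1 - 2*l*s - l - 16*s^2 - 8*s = l*(1 - 2*s) - 16*s^2 + 10*s - 1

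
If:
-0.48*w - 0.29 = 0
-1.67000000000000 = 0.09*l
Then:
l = -18.56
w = -0.60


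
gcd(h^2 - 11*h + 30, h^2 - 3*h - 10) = h - 5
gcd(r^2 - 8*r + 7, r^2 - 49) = r - 7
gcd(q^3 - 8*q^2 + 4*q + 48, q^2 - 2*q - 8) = q^2 - 2*q - 8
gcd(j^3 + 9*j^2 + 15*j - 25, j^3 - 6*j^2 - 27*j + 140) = j + 5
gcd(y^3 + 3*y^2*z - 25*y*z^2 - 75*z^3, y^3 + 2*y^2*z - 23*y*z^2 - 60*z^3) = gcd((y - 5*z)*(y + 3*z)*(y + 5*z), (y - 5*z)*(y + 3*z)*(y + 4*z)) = y^2 - 2*y*z - 15*z^2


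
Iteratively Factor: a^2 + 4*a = (a + 4)*(a)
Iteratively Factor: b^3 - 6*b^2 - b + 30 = (b - 3)*(b^2 - 3*b - 10) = (b - 3)*(b + 2)*(b - 5)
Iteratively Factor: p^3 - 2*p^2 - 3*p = (p - 3)*(p^2 + p) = (p - 3)*(p + 1)*(p)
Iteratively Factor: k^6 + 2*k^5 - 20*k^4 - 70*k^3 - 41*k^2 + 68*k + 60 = (k + 1)*(k^5 + k^4 - 21*k^3 - 49*k^2 + 8*k + 60) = (k + 1)*(k + 2)*(k^4 - k^3 - 19*k^2 - 11*k + 30) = (k + 1)*(k + 2)*(k + 3)*(k^3 - 4*k^2 - 7*k + 10) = (k + 1)*(k + 2)^2*(k + 3)*(k^2 - 6*k + 5) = (k - 5)*(k + 1)*(k + 2)^2*(k + 3)*(k - 1)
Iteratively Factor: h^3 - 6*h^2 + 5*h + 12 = (h + 1)*(h^2 - 7*h + 12) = (h - 4)*(h + 1)*(h - 3)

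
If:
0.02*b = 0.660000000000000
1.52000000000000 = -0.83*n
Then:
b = 33.00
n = -1.83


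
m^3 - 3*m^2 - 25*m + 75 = (m - 5)*(m - 3)*(m + 5)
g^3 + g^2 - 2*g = g*(g - 1)*(g + 2)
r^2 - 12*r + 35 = (r - 7)*(r - 5)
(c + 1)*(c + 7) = c^2 + 8*c + 7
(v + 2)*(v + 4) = v^2 + 6*v + 8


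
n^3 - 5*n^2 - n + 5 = (n - 5)*(n - 1)*(n + 1)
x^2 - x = x*(x - 1)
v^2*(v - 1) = v^3 - v^2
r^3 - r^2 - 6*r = r*(r - 3)*(r + 2)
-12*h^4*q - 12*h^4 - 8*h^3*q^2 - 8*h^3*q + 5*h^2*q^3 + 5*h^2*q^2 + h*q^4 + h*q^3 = (-2*h + q)*(h + q)*(6*h + q)*(h*q + h)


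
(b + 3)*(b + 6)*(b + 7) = b^3 + 16*b^2 + 81*b + 126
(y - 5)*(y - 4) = y^2 - 9*y + 20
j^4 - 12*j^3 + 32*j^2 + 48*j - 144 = (j - 6)^2*(j - 2)*(j + 2)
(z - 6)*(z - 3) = z^2 - 9*z + 18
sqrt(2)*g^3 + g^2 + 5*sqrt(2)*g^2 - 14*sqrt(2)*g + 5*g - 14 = (g - 2)*(g + 7)*(sqrt(2)*g + 1)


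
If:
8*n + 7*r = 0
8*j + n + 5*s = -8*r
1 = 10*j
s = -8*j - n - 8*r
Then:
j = 1/10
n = 28/285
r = -32/285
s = 0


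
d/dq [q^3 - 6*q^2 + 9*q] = 3*q^2 - 12*q + 9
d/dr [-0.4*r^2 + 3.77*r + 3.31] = 3.77 - 0.8*r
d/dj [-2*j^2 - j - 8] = -4*j - 1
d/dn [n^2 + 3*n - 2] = 2*n + 3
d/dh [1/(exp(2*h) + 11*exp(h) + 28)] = (-2*exp(h) - 11)*exp(h)/(exp(2*h) + 11*exp(h) + 28)^2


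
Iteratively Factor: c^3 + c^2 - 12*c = (c - 3)*(c^2 + 4*c) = (c - 3)*(c + 4)*(c)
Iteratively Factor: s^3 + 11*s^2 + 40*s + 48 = (s + 4)*(s^2 + 7*s + 12) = (s + 3)*(s + 4)*(s + 4)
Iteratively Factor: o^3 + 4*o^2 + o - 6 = (o + 2)*(o^2 + 2*o - 3) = (o - 1)*(o + 2)*(o + 3)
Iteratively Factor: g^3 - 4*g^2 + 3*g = (g - 1)*(g^2 - 3*g) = g*(g - 1)*(g - 3)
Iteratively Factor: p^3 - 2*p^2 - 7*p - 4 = (p + 1)*(p^2 - 3*p - 4) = (p - 4)*(p + 1)*(p + 1)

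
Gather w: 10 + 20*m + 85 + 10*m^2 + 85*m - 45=10*m^2 + 105*m + 50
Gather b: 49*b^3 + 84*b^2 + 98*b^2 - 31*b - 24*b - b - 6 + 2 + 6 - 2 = 49*b^3 + 182*b^2 - 56*b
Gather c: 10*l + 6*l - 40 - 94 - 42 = 16*l - 176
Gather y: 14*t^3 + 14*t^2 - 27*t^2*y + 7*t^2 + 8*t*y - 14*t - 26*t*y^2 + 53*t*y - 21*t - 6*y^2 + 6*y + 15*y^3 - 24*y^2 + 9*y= 14*t^3 + 21*t^2 - 35*t + 15*y^3 + y^2*(-26*t - 30) + y*(-27*t^2 + 61*t + 15)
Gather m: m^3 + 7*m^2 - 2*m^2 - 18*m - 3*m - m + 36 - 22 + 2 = m^3 + 5*m^2 - 22*m + 16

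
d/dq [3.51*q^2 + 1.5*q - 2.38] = 7.02*q + 1.5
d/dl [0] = 0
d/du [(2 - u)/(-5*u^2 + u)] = (-5*u^2 + 20*u - 2)/(u^2*(25*u^2 - 10*u + 1))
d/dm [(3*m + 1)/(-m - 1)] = -2/(m + 1)^2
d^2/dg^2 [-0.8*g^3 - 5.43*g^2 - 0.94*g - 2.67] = -4.8*g - 10.86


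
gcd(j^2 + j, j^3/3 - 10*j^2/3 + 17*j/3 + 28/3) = j + 1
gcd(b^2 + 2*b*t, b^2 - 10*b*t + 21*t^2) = 1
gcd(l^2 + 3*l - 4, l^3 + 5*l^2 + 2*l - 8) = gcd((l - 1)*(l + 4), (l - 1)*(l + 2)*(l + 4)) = l^2 + 3*l - 4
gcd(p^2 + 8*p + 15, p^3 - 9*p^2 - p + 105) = p + 3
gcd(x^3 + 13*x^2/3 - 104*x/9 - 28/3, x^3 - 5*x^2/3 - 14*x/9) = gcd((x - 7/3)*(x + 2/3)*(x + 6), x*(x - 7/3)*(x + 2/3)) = x^2 - 5*x/3 - 14/9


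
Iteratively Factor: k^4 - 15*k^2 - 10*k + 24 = (k - 4)*(k^3 + 4*k^2 + k - 6) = (k - 4)*(k + 3)*(k^2 + k - 2) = (k - 4)*(k - 1)*(k + 3)*(k + 2)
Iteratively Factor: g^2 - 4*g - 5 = (g - 5)*(g + 1)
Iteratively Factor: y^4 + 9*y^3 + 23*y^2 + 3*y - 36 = (y + 4)*(y^3 + 5*y^2 + 3*y - 9) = (y + 3)*(y + 4)*(y^2 + 2*y - 3) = (y + 3)^2*(y + 4)*(y - 1)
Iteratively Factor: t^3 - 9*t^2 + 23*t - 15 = (t - 1)*(t^2 - 8*t + 15) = (t - 3)*(t - 1)*(t - 5)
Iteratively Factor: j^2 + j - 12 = (j + 4)*(j - 3)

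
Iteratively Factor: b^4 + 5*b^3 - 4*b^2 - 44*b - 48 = (b + 2)*(b^3 + 3*b^2 - 10*b - 24) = (b + 2)^2*(b^2 + b - 12) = (b + 2)^2*(b + 4)*(b - 3)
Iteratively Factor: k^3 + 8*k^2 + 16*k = (k + 4)*(k^2 + 4*k) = k*(k + 4)*(k + 4)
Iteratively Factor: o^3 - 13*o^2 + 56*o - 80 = (o - 5)*(o^2 - 8*o + 16) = (o - 5)*(o - 4)*(o - 4)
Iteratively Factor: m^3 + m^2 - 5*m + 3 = (m - 1)*(m^2 + 2*m - 3) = (m - 1)^2*(m + 3)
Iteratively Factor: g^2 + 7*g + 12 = (g + 4)*(g + 3)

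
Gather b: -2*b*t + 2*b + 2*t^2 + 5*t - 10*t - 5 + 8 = b*(2 - 2*t) + 2*t^2 - 5*t + 3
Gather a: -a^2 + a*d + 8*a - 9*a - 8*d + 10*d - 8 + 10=-a^2 + a*(d - 1) + 2*d + 2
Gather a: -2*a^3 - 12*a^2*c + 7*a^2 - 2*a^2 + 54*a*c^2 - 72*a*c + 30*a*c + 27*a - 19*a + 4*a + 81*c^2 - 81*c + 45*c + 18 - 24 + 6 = -2*a^3 + a^2*(5 - 12*c) + a*(54*c^2 - 42*c + 12) + 81*c^2 - 36*c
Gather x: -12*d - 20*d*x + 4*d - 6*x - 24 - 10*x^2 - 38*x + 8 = -8*d - 10*x^2 + x*(-20*d - 44) - 16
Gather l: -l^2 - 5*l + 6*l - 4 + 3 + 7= -l^2 + l + 6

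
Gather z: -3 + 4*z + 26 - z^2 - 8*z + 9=-z^2 - 4*z + 32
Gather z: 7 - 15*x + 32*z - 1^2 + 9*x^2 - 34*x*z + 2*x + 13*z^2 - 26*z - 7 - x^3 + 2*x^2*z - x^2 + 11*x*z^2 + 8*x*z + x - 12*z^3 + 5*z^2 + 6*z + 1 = -x^3 + 8*x^2 - 12*x - 12*z^3 + z^2*(11*x + 18) + z*(2*x^2 - 26*x + 12)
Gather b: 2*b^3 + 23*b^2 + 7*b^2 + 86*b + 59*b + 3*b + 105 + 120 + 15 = 2*b^3 + 30*b^2 + 148*b + 240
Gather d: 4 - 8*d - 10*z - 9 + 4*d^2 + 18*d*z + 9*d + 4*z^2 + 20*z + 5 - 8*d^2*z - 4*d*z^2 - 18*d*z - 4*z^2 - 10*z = d^2*(4 - 8*z) + d*(1 - 4*z^2)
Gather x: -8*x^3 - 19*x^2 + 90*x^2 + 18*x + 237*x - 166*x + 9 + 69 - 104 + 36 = -8*x^3 + 71*x^2 + 89*x + 10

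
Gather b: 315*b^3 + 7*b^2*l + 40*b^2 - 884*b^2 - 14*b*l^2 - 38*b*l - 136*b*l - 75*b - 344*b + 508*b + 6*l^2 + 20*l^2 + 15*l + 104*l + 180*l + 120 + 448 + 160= 315*b^3 + b^2*(7*l - 844) + b*(-14*l^2 - 174*l + 89) + 26*l^2 + 299*l + 728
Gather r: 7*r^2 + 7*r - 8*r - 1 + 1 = 7*r^2 - r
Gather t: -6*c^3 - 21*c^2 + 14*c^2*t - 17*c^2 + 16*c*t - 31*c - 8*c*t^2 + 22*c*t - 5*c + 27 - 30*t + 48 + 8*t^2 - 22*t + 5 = -6*c^3 - 38*c^2 - 36*c + t^2*(8 - 8*c) + t*(14*c^2 + 38*c - 52) + 80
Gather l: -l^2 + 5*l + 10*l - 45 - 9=-l^2 + 15*l - 54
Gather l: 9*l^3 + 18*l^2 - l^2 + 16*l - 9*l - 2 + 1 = 9*l^3 + 17*l^2 + 7*l - 1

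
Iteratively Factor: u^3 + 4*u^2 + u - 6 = (u + 3)*(u^2 + u - 2) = (u + 2)*(u + 3)*(u - 1)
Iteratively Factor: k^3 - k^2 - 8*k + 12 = (k + 3)*(k^2 - 4*k + 4) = (k - 2)*(k + 3)*(k - 2)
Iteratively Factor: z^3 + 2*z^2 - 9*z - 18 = (z + 2)*(z^2 - 9) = (z + 2)*(z + 3)*(z - 3)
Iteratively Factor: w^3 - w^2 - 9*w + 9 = (w - 3)*(w^2 + 2*w - 3) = (w - 3)*(w + 3)*(w - 1)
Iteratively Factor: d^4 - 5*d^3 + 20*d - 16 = (d - 4)*(d^3 - d^2 - 4*d + 4) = (d - 4)*(d - 1)*(d^2 - 4) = (d - 4)*(d - 1)*(d + 2)*(d - 2)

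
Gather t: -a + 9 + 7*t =-a + 7*t + 9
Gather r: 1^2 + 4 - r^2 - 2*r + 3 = -r^2 - 2*r + 8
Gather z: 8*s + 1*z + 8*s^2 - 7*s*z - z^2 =8*s^2 + 8*s - z^2 + z*(1 - 7*s)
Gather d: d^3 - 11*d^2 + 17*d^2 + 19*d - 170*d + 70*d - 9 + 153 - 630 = d^3 + 6*d^2 - 81*d - 486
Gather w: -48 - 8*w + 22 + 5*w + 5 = -3*w - 21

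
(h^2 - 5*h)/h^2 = (h - 5)/h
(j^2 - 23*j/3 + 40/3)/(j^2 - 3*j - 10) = (j - 8/3)/(j + 2)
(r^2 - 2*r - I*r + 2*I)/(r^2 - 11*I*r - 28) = (-r^2 + 2*r + I*r - 2*I)/(-r^2 + 11*I*r + 28)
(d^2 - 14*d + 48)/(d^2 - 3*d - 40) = (d - 6)/(d + 5)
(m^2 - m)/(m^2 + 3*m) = (m - 1)/(m + 3)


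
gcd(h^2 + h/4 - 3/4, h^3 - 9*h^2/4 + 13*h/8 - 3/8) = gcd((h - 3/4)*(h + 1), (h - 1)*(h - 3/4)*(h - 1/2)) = h - 3/4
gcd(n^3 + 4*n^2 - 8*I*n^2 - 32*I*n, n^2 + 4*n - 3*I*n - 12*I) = n + 4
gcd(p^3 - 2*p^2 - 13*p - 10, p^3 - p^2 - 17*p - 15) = p^2 - 4*p - 5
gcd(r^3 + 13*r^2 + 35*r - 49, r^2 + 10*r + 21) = r + 7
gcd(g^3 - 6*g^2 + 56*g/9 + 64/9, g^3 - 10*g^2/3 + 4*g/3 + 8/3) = g + 2/3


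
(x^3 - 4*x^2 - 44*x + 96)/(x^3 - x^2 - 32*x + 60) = (x - 8)/(x - 5)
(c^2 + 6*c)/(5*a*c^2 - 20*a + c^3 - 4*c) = c*(c + 6)/(5*a*c^2 - 20*a + c^3 - 4*c)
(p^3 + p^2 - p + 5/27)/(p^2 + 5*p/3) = p - 2/3 + 1/(9*p)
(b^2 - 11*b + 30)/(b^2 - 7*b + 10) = (b - 6)/(b - 2)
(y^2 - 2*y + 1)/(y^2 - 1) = (y - 1)/(y + 1)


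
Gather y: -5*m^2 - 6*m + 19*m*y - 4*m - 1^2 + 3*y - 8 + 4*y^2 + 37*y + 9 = -5*m^2 - 10*m + 4*y^2 + y*(19*m + 40)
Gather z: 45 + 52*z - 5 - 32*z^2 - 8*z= -32*z^2 + 44*z + 40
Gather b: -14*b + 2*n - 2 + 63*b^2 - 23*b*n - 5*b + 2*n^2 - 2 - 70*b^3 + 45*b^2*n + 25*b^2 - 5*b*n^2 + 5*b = -70*b^3 + b^2*(45*n + 88) + b*(-5*n^2 - 23*n - 14) + 2*n^2 + 2*n - 4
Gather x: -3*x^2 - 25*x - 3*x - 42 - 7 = -3*x^2 - 28*x - 49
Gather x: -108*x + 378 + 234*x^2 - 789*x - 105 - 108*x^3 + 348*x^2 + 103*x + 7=-108*x^3 + 582*x^2 - 794*x + 280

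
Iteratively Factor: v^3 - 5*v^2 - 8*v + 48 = (v - 4)*(v^2 - v - 12) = (v - 4)*(v + 3)*(v - 4)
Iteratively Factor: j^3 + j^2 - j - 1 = (j + 1)*(j^2 - 1) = (j - 1)*(j + 1)*(j + 1)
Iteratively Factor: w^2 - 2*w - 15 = (w - 5)*(w + 3)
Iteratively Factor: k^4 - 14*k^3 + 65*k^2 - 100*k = (k - 4)*(k^3 - 10*k^2 + 25*k) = k*(k - 4)*(k^2 - 10*k + 25) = k*(k - 5)*(k - 4)*(k - 5)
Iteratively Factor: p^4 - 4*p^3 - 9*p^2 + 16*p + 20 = (p - 5)*(p^3 + p^2 - 4*p - 4) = (p - 5)*(p - 2)*(p^2 + 3*p + 2) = (p - 5)*(p - 2)*(p + 2)*(p + 1)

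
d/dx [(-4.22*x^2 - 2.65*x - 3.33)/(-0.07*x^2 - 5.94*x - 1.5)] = (24.8813*x^2 + 12.1938*x - 15.8052)/(0.0049*x^4 + 0.8316*x^3 + 35.4936*x^2 + 17.82*x + 2.25)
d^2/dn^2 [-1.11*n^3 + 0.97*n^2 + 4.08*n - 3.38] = 1.94 - 6.66*n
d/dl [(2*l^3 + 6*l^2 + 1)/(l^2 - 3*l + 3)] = (2*l^4 - 12*l^3 + 34*l + 3)/(l^4 - 6*l^3 + 15*l^2 - 18*l + 9)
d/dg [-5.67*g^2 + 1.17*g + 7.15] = 1.17 - 11.34*g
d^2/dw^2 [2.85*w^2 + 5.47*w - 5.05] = 5.70000000000000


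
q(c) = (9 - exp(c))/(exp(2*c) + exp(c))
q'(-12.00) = -1464793.12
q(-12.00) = 1464783.12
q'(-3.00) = -180.32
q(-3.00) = 171.24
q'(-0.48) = -12.18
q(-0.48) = 8.37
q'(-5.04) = -1390.17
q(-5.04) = 1380.29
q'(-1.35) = -33.08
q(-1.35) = 26.78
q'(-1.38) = -34.17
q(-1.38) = 27.78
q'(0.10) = -5.65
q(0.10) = 3.39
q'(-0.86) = -19.18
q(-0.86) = 14.24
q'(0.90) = -1.60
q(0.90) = 0.77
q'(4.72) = 0.01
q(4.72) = -0.01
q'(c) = (9 - exp(c))*(-2*exp(2*c) - exp(c))/(exp(2*c) + exp(c))^2 - exp(c)/(exp(2*c) + exp(c)) = (exp(2*c) - 18*exp(c) - 9)*exp(-c)/(exp(2*c) + 2*exp(c) + 1)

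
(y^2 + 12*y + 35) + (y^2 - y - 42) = 2*y^2 + 11*y - 7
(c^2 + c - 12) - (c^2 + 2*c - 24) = 12 - c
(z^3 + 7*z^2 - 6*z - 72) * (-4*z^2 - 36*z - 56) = -4*z^5 - 64*z^4 - 284*z^3 + 112*z^2 + 2928*z + 4032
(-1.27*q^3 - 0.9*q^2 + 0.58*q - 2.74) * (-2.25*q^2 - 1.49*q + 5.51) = 2.8575*q^5 + 3.9173*q^4 - 6.9617*q^3 + 0.341800000000001*q^2 + 7.2784*q - 15.0974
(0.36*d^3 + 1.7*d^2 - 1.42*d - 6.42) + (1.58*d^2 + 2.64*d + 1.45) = 0.36*d^3 + 3.28*d^2 + 1.22*d - 4.97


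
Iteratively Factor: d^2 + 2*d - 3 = (d - 1)*(d + 3)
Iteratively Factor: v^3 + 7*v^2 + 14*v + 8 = (v + 4)*(v^2 + 3*v + 2) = (v + 1)*(v + 4)*(v + 2)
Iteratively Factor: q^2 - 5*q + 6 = (q - 2)*(q - 3)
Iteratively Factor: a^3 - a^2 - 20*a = (a - 5)*(a^2 + 4*a) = a*(a - 5)*(a + 4)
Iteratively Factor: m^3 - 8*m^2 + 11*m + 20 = (m + 1)*(m^2 - 9*m + 20) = (m - 5)*(m + 1)*(m - 4)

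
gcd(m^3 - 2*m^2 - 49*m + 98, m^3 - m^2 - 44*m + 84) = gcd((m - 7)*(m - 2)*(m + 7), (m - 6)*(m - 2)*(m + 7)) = m^2 + 5*m - 14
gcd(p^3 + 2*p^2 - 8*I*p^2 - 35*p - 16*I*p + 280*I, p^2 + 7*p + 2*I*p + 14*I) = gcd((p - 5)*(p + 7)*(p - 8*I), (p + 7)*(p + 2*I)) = p + 7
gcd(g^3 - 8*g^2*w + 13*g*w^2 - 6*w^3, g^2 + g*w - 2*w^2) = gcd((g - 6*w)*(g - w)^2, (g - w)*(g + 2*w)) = -g + w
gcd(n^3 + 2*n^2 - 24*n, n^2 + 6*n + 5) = 1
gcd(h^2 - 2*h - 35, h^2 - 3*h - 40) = h + 5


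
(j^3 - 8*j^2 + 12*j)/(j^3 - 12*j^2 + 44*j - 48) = j/(j - 4)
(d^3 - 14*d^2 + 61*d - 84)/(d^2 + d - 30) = (d^3 - 14*d^2 + 61*d - 84)/(d^2 + d - 30)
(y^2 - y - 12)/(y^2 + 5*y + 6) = (y - 4)/(y + 2)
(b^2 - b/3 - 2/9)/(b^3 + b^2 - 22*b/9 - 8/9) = (3*b - 2)/(3*b^2 + 2*b - 8)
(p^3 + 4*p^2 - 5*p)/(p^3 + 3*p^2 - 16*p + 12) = p*(p + 5)/(p^2 + 4*p - 12)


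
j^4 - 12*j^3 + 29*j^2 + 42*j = j*(j - 7)*(j - 6)*(j + 1)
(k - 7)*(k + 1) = k^2 - 6*k - 7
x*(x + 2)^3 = x^4 + 6*x^3 + 12*x^2 + 8*x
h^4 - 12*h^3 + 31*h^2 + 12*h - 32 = (h - 8)*(h - 4)*(h - 1)*(h + 1)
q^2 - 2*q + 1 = (q - 1)^2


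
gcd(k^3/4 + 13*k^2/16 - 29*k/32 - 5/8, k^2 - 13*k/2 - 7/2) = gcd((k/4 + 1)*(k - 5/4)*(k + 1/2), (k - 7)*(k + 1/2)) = k + 1/2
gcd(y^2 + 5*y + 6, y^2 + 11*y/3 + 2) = y + 3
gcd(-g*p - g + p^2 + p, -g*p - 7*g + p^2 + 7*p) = -g + p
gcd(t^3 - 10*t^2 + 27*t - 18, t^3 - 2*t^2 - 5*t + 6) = t^2 - 4*t + 3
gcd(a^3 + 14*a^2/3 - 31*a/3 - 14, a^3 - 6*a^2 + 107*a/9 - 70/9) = a - 7/3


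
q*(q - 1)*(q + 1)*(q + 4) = q^4 + 4*q^3 - q^2 - 4*q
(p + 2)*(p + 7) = p^2 + 9*p + 14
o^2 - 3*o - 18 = (o - 6)*(o + 3)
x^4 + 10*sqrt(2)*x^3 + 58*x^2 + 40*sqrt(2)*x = x*(x + sqrt(2))*(x + 4*sqrt(2))*(x + 5*sqrt(2))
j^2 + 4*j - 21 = (j - 3)*(j + 7)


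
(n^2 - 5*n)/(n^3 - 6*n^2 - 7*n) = (5 - n)/(-n^2 + 6*n + 7)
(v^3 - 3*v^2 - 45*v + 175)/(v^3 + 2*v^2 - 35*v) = (v - 5)/v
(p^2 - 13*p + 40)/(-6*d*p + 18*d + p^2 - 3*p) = (-p^2 + 13*p - 40)/(6*d*p - 18*d - p^2 + 3*p)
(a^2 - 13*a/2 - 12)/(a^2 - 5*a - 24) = (a + 3/2)/(a + 3)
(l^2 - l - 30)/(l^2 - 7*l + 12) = (l^2 - l - 30)/(l^2 - 7*l + 12)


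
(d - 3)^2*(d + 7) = d^3 + d^2 - 33*d + 63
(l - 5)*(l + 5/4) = l^2 - 15*l/4 - 25/4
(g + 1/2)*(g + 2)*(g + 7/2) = g^3 + 6*g^2 + 39*g/4 + 7/2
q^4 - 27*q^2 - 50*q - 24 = (q - 6)*(q + 1)^2*(q + 4)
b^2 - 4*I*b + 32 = (b - 8*I)*(b + 4*I)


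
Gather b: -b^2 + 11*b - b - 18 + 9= -b^2 + 10*b - 9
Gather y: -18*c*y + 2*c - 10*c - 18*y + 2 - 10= -8*c + y*(-18*c - 18) - 8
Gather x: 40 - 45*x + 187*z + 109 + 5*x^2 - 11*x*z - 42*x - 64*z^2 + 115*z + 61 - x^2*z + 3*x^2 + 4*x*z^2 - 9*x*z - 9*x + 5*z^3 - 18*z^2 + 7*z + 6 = x^2*(8 - z) + x*(4*z^2 - 20*z - 96) + 5*z^3 - 82*z^2 + 309*z + 216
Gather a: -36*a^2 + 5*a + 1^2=-36*a^2 + 5*a + 1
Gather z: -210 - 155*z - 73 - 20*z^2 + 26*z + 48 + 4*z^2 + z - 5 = -16*z^2 - 128*z - 240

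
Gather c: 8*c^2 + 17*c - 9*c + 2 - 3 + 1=8*c^2 + 8*c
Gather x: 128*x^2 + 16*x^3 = 16*x^3 + 128*x^2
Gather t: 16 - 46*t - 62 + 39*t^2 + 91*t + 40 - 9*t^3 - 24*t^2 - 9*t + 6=-9*t^3 + 15*t^2 + 36*t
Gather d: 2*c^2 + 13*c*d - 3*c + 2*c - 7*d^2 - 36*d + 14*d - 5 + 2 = 2*c^2 - c - 7*d^2 + d*(13*c - 22) - 3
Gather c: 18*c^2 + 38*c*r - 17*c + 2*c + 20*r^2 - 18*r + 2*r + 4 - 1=18*c^2 + c*(38*r - 15) + 20*r^2 - 16*r + 3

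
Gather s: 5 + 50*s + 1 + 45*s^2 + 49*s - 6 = 45*s^2 + 99*s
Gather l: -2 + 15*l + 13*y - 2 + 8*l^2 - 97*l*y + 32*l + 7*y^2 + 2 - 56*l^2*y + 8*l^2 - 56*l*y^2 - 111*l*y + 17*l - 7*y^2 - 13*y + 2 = l^2*(16 - 56*y) + l*(-56*y^2 - 208*y + 64)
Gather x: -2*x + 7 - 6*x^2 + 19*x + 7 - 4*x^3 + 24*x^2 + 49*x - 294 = -4*x^3 + 18*x^2 + 66*x - 280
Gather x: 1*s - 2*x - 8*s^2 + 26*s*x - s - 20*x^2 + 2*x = -8*s^2 + 26*s*x - 20*x^2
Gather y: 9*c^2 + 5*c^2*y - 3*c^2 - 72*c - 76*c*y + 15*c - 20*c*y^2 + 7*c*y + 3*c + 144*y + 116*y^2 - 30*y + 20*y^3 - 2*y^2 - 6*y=6*c^2 - 54*c + 20*y^3 + y^2*(114 - 20*c) + y*(5*c^2 - 69*c + 108)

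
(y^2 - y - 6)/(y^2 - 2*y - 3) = (y + 2)/(y + 1)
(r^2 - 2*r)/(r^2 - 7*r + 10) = r/(r - 5)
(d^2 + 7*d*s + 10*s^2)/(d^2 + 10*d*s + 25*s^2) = (d + 2*s)/(d + 5*s)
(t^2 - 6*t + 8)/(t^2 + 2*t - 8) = (t - 4)/(t + 4)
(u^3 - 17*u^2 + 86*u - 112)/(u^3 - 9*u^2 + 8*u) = (u^2 - 9*u + 14)/(u*(u - 1))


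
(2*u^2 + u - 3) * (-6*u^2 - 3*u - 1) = -12*u^4 - 12*u^3 + 13*u^2 + 8*u + 3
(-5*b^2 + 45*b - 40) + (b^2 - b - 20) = -4*b^2 + 44*b - 60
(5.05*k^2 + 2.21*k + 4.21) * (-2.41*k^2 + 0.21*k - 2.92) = -12.1705*k^4 - 4.2656*k^3 - 24.428*k^2 - 5.5691*k - 12.2932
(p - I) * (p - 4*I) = p^2 - 5*I*p - 4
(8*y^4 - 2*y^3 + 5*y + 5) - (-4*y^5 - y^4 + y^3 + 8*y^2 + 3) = 4*y^5 + 9*y^4 - 3*y^3 - 8*y^2 + 5*y + 2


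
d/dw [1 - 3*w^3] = -9*w^2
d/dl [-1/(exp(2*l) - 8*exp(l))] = 2*(exp(l) - 4)*exp(-l)/(exp(l) - 8)^2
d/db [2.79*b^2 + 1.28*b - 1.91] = 5.58*b + 1.28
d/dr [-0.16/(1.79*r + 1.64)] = 0.2864/(1.79*r + 1.64)^2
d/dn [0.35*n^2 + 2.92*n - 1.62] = 0.7*n + 2.92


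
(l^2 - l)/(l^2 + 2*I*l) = (l - 1)/(l + 2*I)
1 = 1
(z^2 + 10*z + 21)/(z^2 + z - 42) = (z + 3)/(z - 6)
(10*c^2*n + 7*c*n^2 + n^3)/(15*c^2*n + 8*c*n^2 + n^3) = (2*c + n)/(3*c + n)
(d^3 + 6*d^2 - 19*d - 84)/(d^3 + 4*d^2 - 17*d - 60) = (d + 7)/(d + 5)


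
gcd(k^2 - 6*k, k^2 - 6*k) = k^2 - 6*k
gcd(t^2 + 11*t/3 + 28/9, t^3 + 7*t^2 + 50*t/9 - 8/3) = t + 4/3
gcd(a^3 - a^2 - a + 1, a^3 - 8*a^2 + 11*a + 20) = a + 1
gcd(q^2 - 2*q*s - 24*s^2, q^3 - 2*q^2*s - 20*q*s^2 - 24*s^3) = q - 6*s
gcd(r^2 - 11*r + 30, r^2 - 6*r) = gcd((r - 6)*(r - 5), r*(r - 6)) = r - 6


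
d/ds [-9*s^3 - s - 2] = -27*s^2 - 1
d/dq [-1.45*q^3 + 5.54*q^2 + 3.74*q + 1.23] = -4.35*q^2 + 11.08*q + 3.74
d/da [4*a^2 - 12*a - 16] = 8*a - 12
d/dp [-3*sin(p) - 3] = -3*cos(p)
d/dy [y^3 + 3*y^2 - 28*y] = 3*y^2 + 6*y - 28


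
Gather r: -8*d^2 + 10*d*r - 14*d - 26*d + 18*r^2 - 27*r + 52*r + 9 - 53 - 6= -8*d^2 - 40*d + 18*r^2 + r*(10*d + 25) - 50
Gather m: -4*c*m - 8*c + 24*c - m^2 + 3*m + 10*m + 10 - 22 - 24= 16*c - m^2 + m*(13 - 4*c) - 36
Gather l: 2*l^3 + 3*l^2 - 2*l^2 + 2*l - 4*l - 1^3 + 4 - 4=2*l^3 + l^2 - 2*l - 1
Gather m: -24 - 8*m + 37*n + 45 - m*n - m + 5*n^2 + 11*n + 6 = m*(-n - 9) + 5*n^2 + 48*n + 27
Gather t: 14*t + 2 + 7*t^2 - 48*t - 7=7*t^2 - 34*t - 5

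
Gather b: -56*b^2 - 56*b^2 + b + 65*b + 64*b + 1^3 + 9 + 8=-112*b^2 + 130*b + 18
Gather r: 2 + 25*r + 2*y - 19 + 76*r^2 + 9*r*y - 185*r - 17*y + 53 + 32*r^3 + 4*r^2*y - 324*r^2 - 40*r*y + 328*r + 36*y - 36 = 32*r^3 + r^2*(4*y - 248) + r*(168 - 31*y) + 21*y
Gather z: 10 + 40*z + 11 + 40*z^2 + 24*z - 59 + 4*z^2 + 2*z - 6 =44*z^2 + 66*z - 44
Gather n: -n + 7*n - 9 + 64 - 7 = 6*n + 48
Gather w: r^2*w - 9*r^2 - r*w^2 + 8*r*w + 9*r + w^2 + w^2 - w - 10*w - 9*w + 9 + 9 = -9*r^2 + 9*r + w^2*(2 - r) + w*(r^2 + 8*r - 20) + 18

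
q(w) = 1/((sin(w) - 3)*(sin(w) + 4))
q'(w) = -cos(w)/((sin(w) - 3)*(sin(w) + 4)^2) - cos(w)/((sin(w) - 3)^2*(sin(w) + 4))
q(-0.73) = -0.08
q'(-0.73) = 0.00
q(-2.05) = -0.08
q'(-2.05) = -0.00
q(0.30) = -0.09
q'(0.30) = -0.01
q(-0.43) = -0.08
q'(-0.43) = -0.00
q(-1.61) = -0.08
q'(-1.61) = -0.00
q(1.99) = -0.10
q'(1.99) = 0.01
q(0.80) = -0.09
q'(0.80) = -0.01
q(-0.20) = -0.08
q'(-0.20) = -0.00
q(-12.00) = -0.09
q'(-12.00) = -0.01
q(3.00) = -0.08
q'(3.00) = 0.01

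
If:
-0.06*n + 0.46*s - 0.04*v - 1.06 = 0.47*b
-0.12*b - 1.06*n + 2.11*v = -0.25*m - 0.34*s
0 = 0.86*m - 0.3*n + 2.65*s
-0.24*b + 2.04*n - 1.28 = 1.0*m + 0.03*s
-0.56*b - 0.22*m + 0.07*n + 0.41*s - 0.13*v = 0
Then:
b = -5.65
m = 10.05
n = 4.85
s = -2.71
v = 1.36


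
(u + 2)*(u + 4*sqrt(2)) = u^2 + 2*u + 4*sqrt(2)*u + 8*sqrt(2)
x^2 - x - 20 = (x - 5)*(x + 4)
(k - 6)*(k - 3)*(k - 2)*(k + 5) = k^4 - 6*k^3 - 19*k^2 + 144*k - 180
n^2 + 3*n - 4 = (n - 1)*(n + 4)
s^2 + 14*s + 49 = (s + 7)^2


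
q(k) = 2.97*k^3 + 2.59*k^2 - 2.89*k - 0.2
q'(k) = 8.91*k^2 + 5.18*k - 2.89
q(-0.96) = 2.33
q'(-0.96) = 0.35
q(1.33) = 7.53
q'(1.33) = 19.76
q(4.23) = 258.71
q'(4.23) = 178.45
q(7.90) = 1602.94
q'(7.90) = 594.11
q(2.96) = 90.96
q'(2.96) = 90.51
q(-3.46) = -82.22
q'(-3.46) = 85.85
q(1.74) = 18.26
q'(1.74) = 33.10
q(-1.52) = -0.25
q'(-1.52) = 9.82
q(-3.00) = -48.41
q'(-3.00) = 61.76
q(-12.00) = -4724.72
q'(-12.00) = 1217.99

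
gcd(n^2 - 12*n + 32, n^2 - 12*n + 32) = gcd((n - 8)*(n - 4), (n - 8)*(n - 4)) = n^2 - 12*n + 32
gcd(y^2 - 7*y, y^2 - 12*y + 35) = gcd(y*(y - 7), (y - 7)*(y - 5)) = y - 7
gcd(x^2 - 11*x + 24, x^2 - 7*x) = 1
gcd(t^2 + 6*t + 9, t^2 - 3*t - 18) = t + 3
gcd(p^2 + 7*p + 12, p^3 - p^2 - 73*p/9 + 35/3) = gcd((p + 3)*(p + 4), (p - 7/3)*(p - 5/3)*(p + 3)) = p + 3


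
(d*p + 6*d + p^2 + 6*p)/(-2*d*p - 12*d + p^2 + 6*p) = (d + p)/(-2*d + p)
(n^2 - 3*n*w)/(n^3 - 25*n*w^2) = (n - 3*w)/(n^2 - 25*w^2)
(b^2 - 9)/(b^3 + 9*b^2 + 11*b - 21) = (b - 3)/(b^2 + 6*b - 7)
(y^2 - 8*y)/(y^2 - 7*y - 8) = y/(y + 1)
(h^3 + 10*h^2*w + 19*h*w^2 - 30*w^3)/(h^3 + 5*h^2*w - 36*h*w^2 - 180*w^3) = (-h + w)/(-h + 6*w)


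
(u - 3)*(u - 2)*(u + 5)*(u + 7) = u^4 + 7*u^3 - 19*u^2 - 103*u + 210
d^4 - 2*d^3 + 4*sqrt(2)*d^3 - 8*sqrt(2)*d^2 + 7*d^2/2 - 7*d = d*(d - 2)*(d + sqrt(2)/2)*(d + 7*sqrt(2)/2)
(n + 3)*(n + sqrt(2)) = n^2 + sqrt(2)*n + 3*n + 3*sqrt(2)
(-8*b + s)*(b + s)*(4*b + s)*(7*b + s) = -224*b^4 - 284*b^3*s - 57*b^2*s^2 + 4*b*s^3 + s^4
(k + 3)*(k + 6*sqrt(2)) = k^2 + 3*k + 6*sqrt(2)*k + 18*sqrt(2)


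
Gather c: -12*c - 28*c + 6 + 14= 20 - 40*c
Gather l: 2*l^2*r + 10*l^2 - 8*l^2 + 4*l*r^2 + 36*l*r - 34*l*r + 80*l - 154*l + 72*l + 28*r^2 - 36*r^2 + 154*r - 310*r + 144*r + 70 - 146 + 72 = l^2*(2*r + 2) + l*(4*r^2 + 2*r - 2) - 8*r^2 - 12*r - 4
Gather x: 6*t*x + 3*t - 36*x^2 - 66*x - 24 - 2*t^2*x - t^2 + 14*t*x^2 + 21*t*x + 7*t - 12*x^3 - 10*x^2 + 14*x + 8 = -t^2 + 10*t - 12*x^3 + x^2*(14*t - 46) + x*(-2*t^2 + 27*t - 52) - 16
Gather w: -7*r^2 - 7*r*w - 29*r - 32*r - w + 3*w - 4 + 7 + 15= -7*r^2 - 61*r + w*(2 - 7*r) + 18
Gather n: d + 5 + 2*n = d + 2*n + 5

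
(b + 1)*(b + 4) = b^2 + 5*b + 4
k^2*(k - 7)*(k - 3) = k^4 - 10*k^3 + 21*k^2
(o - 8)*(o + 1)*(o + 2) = o^3 - 5*o^2 - 22*o - 16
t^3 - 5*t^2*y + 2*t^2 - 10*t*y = t*(t + 2)*(t - 5*y)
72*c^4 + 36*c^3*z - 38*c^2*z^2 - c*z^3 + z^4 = (-6*c + z)*(-2*c + z)*(c + z)*(6*c + z)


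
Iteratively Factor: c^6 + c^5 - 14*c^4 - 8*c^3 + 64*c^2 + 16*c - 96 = (c - 2)*(c^5 + 3*c^4 - 8*c^3 - 24*c^2 + 16*c + 48) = (c - 2)*(c + 2)*(c^4 + c^3 - 10*c^2 - 4*c + 24) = (c - 2)^2*(c + 2)*(c^3 + 3*c^2 - 4*c - 12) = (c - 2)^3*(c + 2)*(c^2 + 5*c + 6) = (c - 2)^3*(c + 2)^2*(c + 3)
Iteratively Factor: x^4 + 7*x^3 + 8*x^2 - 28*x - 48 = (x + 3)*(x^3 + 4*x^2 - 4*x - 16) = (x - 2)*(x + 3)*(x^2 + 6*x + 8) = (x - 2)*(x + 3)*(x + 4)*(x + 2)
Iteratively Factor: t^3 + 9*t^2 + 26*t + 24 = (t + 2)*(t^2 + 7*t + 12) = (t + 2)*(t + 3)*(t + 4)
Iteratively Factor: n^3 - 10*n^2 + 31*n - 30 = (n - 3)*(n^2 - 7*n + 10) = (n - 3)*(n - 2)*(n - 5)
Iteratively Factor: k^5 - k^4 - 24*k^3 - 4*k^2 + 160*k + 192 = (k + 2)*(k^4 - 3*k^3 - 18*k^2 + 32*k + 96) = (k - 4)*(k + 2)*(k^3 + k^2 - 14*k - 24) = (k - 4)*(k + 2)^2*(k^2 - k - 12) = (k - 4)^2*(k + 2)^2*(k + 3)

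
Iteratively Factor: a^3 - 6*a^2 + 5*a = (a)*(a^2 - 6*a + 5) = a*(a - 1)*(a - 5)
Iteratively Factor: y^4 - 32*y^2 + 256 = (y - 4)*(y^3 + 4*y^2 - 16*y - 64) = (y - 4)*(y + 4)*(y^2 - 16) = (y - 4)^2*(y + 4)*(y + 4)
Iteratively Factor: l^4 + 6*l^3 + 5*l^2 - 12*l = (l)*(l^3 + 6*l^2 + 5*l - 12) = l*(l + 4)*(l^2 + 2*l - 3) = l*(l - 1)*(l + 4)*(l + 3)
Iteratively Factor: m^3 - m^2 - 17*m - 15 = (m - 5)*(m^2 + 4*m + 3) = (m - 5)*(m + 1)*(m + 3)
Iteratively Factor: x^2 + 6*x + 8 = (x + 4)*(x + 2)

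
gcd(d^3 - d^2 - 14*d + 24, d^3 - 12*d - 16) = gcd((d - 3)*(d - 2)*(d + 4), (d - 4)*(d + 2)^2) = 1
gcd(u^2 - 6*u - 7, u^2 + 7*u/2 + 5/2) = u + 1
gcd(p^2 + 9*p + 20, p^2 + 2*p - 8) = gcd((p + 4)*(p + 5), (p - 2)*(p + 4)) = p + 4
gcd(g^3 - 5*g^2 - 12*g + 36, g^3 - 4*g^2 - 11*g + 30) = g^2 + g - 6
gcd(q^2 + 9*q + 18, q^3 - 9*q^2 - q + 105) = q + 3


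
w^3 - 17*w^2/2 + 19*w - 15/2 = (w - 5)*(w - 3)*(w - 1/2)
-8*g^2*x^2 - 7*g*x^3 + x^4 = x^2*(-8*g + x)*(g + x)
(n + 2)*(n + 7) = n^2 + 9*n + 14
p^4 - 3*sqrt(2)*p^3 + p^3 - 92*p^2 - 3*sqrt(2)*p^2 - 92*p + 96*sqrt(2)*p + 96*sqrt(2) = (p + 1)*(p - 8*sqrt(2))*(p - sqrt(2))*(p + 6*sqrt(2))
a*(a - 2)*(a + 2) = a^3 - 4*a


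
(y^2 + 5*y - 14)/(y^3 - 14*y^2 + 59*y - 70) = (y + 7)/(y^2 - 12*y + 35)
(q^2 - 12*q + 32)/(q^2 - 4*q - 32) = (q - 4)/(q + 4)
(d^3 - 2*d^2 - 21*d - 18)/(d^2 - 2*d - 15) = (d^2 - 5*d - 6)/(d - 5)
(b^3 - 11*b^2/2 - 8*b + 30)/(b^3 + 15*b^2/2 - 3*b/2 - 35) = (b - 6)/(b + 7)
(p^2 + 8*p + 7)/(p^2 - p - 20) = (p^2 + 8*p + 7)/(p^2 - p - 20)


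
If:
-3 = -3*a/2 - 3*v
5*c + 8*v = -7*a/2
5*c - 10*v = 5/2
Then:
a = 41/11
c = -27/22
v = -19/22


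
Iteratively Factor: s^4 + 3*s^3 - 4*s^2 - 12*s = (s + 3)*(s^3 - 4*s) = s*(s + 3)*(s^2 - 4) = s*(s + 2)*(s + 3)*(s - 2)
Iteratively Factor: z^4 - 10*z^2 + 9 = (z - 1)*(z^3 + z^2 - 9*z - 9) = (z - 3)*(z - 1)*(z^2 + 4*z + 3) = (z - 3)*(z - 1)*(z + 3)*(z + 1)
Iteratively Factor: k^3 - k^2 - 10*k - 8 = (k + 1)*(k^2 - 2*k - 8) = (k + 1)*(k + 2)*(k - 4)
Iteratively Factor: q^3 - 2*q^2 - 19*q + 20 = (q + 4)*(q^2 - 6*q + 5) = (q - 5)*(q + 4)*(q - 1)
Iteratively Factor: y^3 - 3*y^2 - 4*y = (y + 1)*(y^2 - 4*y) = (y - 4)*(y + 1)*(y)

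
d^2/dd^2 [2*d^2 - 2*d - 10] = 4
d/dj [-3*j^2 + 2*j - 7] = 2 - 6*j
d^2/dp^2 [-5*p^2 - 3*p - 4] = -10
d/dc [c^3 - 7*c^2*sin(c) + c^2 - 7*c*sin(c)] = -7*c^2*cos(c) + 3*c^2 - 14*c*sin(c) - 7*c*cos(c) + 2*c - 7*sin(c)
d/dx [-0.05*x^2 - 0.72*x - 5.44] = -0.1*x - 0.72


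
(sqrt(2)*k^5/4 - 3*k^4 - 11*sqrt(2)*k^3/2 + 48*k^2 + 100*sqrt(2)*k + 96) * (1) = sqrt(2)*k^5/4 - 3*k^4 - 11*sqrt(2)*k^3/2 + 48*k^2 + 100*sqrt(2)*k + 96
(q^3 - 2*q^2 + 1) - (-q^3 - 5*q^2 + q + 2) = 2*q^3 + 3*q^2 - q - 1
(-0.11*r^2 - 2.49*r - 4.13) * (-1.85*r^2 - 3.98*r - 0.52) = 0.2035*r^4 + 5.0443*r^3 + 17.6079*r^2 + 17.7322*r + 2.1476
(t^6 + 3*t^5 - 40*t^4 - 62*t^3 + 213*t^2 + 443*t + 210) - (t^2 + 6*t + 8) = t^6 + 3*t^5 - 40*t^4 - 62*t^3 + 212*t^2 + 437*t + 202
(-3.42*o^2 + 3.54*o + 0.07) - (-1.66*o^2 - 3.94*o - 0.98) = -1.76*o^2 + 7.48*o + 1.05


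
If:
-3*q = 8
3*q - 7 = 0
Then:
No Solution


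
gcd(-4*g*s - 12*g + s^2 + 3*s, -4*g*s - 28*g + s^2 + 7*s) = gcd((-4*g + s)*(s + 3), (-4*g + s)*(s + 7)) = -4*g + s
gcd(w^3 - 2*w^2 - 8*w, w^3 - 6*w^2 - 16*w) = w^2 + 2*w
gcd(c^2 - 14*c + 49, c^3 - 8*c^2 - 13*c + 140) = c - 7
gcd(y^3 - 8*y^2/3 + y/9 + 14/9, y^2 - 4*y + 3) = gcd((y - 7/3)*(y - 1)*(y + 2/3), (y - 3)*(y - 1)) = y - 1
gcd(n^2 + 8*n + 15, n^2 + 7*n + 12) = n + 3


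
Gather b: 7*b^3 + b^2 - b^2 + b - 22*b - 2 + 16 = 7*b^3 - 21*b + 14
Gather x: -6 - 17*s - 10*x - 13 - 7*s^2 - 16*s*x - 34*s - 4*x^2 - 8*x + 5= -7*s^2 - 51*s - 4*x^2 + x*(-16*s - 18) - 14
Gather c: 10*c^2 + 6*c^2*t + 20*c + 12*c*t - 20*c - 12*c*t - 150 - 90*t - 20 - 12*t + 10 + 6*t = c^2*(6*t + 10) - 96*t - 160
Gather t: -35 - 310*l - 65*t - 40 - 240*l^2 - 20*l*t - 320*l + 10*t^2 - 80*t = -240*l^2 - 630*l + 10*t^2 + t*(-20*l - 145) - 75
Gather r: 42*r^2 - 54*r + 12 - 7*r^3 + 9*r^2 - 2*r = -7*r^3 + 51*r^2 - 56*r + 12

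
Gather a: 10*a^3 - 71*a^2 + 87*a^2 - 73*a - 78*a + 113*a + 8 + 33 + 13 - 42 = 10*a^3 + 16*a^2 - 38*a + 12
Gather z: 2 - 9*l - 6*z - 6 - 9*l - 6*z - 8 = -18*l - 12*z - 12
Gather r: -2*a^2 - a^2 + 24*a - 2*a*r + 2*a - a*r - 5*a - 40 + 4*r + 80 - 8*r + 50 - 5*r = -3*a^2 + 21*a + r*(-3*a - 9) + 90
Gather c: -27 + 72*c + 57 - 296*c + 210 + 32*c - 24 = 216 - 192*c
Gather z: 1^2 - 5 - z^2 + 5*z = -z^2 + 5*z - 4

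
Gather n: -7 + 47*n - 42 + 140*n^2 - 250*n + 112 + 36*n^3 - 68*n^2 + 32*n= 36*n^3 + 72*n^2 - 171*n + 63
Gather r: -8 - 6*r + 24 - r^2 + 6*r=16 - r^2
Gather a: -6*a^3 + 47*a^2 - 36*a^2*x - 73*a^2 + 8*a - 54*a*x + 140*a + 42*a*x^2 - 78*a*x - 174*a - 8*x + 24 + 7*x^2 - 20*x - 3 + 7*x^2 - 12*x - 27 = -6*a^3 + a^2*(-36*x - 26) + a*(42*x^2 - 132*x - 26) + 14*x^2 - 40*x - 6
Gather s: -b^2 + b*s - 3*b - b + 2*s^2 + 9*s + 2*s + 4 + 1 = -b^2 - 4*b + 2*s^2 + s*(b + 11) + 5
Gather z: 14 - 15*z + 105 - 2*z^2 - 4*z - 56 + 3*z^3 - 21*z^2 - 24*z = 3*z^3 - 23*z^2 - 43*z + 63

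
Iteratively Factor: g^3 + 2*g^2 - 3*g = (g - 1)*(g^2 + 3*g) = g*(g - 1)*(g + 3)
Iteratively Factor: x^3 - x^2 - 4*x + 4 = (x - 2)*(x^2 + x - 2) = (x - 2)*(x - 1)*(x + 2)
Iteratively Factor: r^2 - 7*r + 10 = (r - 2)*(r - 5)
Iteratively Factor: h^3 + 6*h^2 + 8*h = (h)*(h^2 + 6*h + 8) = h*(h + 2)*(h + 4)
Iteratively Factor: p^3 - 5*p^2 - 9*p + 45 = (p - 5)*(p^2 - 9) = (p - 5)*(p + 3)*(p - 3)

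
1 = 1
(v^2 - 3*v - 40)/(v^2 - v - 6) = (-v^2 + 3*v + 40)/(-v^2 + v + 6)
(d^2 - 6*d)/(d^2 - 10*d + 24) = d/(d - 4)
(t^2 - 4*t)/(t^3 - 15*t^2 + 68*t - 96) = t/(t^2 - 11*t + 24)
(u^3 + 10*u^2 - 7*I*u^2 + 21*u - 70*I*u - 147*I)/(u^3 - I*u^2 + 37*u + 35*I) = (u^2 + 10*u + 21)/(u^2 + 6*I*u - 5)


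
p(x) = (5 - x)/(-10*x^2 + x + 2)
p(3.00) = -0.02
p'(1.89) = 0.14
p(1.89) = -0.10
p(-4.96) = -0.04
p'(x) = (5 - x)*(20*x - 1)/(-10*x^2 + x + 2)^2 - 1/(-10*x^2 + x + 2)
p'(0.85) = 3.70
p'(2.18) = 0.09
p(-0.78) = -1.19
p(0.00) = 2.50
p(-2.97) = -0.09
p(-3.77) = -0.06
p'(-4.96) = -0.01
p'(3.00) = 0.03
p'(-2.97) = -0.05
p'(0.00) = -1.75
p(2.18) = -0.07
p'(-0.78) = -3.85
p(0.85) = -0.95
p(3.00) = -0.02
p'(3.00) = 0.03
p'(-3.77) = -0.03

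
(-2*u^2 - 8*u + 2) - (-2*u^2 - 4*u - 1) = 3 - 4*u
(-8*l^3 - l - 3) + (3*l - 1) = -8*l^3 + 2*l - 4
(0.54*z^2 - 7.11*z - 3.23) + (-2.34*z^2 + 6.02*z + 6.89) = -1.8*z^2 - 1.09*z + 3.66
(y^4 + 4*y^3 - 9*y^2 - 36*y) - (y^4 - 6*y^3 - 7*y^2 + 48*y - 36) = 10*y^3 - 2*y^2 - 84*y + 36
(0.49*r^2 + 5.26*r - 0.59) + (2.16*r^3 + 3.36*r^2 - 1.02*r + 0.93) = 2.16*r^3 + 3.85*r^2 + 4.24*r + 0.34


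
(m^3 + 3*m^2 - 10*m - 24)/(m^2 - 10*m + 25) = (m^3 + 3*m^2 - 10*m - 24)/(m^2 - 10*m + 25)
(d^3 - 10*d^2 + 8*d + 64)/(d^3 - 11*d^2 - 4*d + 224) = (d^2 - 2*d - 8)/(d^2 - 3*d - 28)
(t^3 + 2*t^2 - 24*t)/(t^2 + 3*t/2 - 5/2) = 2*t*(t^2 + 2*t - 24)/(2*t^2 + 3*t - 5)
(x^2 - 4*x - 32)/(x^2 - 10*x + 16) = (x + 4)/(x - 2)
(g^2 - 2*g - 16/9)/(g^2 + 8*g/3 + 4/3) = (g - 8/3)/(g + 2)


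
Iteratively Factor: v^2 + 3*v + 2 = (v + 1)*(v + 2)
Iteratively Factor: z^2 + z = (z)*(z + 1)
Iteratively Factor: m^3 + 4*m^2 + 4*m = (m + 2)*(m^2 + 2*m) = m*(m + 2)*(m + 2)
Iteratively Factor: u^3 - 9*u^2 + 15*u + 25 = (u + 1)*(u^2 - 10*u + 25) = (u - 5)*(u + 1)*(u - 5)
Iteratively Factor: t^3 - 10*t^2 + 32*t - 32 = (t - 2)*(t^2 - 8*t + 16) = (t - 4)*(t - 2)*(t - 4)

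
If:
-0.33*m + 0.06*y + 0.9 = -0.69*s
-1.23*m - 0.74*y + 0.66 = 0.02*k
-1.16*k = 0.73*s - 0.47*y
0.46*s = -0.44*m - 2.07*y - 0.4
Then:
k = 0.60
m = 0.58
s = -1.02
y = -0.09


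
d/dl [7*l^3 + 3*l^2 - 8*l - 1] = 21*l^2 + 6*l - 8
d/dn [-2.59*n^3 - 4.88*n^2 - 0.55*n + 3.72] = -7.77*n^2 - 9.76*n - 0.55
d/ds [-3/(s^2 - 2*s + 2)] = 6*(s - 1)/(s^2 - 2*s + 2)^2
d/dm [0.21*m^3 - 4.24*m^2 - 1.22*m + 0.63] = 0.63*m^2 - 8.48*m - 1.22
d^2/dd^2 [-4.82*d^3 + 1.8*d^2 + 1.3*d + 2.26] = 3.6 - 28.92*d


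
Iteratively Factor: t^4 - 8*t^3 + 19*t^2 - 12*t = (t)*(t^3 - 8*t^2 + 19*t - 12) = t*(t - 1)*(t^2 - 7*t + 12) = t*(t - 4)*(t - 1)*(t - 3)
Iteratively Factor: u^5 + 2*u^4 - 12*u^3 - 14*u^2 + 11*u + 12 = (u - 1)*(u^4 + 3*u^3 - 9*u^2 - 23*u - 12) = (u - 3)*(u - 1)*(u^3 + 6*u^2 + 9*u + 4) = (u - 3)*(u - 1)*(u + 1)*(u^2 + 5*u + 4) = (u - 3)*(u - 1)*(u + 1)*(u + 4)*(u + 1)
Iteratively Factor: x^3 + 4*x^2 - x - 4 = (x + 1)*(x^2 + 3*x - 4) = (x - 1)*(x + 1)*(x + 4)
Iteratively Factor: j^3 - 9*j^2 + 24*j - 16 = (j - 1)*(j^2 - 8*j + 16) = (j - 4)*(j - 1)*(j - 4)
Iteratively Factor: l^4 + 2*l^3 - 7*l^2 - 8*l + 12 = (l + 3)*(l^3 - l^2 - 4*l + 4) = (l - 1)*(l + 3)*(l^2 - 4) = (l - 1)*(l + 2)*(l + 3)*(l - 2)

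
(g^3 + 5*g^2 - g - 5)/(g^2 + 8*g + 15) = (g^2 - 1)/(g + 3)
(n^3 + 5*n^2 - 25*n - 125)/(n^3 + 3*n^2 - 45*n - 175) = (n - 5)/(n - 7)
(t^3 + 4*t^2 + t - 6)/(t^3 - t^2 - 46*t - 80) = (t^2 + 2*t - 3)/(t^2 - 3*t - 40)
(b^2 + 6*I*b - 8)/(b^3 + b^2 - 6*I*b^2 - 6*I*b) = (b^2 + 6*I*b - 8)/(b*(b^2 + b - 6*I*b - 6*I))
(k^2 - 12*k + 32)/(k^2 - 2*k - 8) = (k - 8)/(k + 2)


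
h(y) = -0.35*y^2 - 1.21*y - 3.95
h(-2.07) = -2.95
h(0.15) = -4.14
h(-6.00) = -9.29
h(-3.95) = -4.63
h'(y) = -0.7*y - 1.21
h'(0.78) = -1.76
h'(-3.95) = 1.56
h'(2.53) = -2.98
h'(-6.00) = 2.99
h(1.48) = -6.51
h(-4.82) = -6.25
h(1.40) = -6.33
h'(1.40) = -2.19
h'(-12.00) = 7.19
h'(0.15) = -1.32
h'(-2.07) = 0.24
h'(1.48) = -2.25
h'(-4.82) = 2.16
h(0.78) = -5.11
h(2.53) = -9.25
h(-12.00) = -39.83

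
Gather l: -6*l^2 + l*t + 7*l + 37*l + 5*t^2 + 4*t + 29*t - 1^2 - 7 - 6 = -6*l^2 + l*(t + 44) + 5*t^2 + 33*t - 14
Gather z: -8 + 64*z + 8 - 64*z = 0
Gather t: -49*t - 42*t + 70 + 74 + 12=156 - 91*t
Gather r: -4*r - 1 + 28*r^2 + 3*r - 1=28*r^2 - r - 2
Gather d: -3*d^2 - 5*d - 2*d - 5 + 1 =-3*d^2 - 7*d - 4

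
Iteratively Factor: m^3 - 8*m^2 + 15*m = (m - 5)*(m^2 - 3*m) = m*(m - 5)*(m - 3)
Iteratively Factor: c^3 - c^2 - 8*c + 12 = (c + 3)*(c^2 - 4*c + 4) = (c - 2)*(c + 3)*(c - 2)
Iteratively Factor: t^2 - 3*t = (t)*(t - 3)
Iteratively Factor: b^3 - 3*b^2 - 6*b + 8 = (b + 2)*(b^2 - 5*b + 4) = (b - 4)*(b + 2)*(b - 1)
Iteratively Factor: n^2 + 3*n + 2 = (n + 1)*(n + 2)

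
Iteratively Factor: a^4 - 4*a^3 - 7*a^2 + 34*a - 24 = (a + 3)*(a^3 - 7*a^2 + 14*a - 8) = (a - 1)*(a + 3)*(a^2 - 6*a + 8) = (a - 2)*(a - 1)*(a + 3)*(a - 4)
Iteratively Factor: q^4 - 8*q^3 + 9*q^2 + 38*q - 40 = (q + 2)*(q^3 - 10*q^2 + 29*q - 20) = (q - 5)*(q + 2)*(q^2 - 5*q + 4) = (q - 5)*(q - 4)*(q + 2)*(q - 1)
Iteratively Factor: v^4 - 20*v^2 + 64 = (v + 2)*(v^3 - 2*v^2 - 16*v + 32) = (v + 2)*(v + 4)*(v^2 - 6*v + 8) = (v - 2)*(v + 2)*(v + 4)*(v - 4)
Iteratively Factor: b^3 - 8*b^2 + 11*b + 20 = (b - 4)*(b^2 - 4*b - 5) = (b - 4)*(b + 1)*(b - 5)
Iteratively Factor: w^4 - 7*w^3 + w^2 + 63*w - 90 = (w - 3)*(w^3 - 4*w^2 - 11*w + 30) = (w - 3)*(w + 3)*(w^2 - 7*w + 10) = (w - 5)*(w - 3)*(w + 3)*(w - 2)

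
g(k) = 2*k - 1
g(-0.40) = -1.80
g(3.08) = 5.16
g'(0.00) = 2.00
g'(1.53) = 2.00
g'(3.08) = 2.00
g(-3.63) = -8.26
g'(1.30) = 2.00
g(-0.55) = -2.10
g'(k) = 2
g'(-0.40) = 2.00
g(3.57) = 6.14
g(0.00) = -1.00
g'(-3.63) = 2.00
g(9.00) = 17.00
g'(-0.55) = 2.00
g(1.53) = 2.06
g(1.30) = 1.60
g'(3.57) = 2.00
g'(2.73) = 2.00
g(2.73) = 4.46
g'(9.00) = 2.00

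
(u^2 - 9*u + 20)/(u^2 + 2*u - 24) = (u - 5)/(u + 6)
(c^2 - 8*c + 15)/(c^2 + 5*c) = (c^2 - 8*c + 15)/(c*(c + 5))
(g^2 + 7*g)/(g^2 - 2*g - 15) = g*(g + 7)/(g^2 - 2*g - 15)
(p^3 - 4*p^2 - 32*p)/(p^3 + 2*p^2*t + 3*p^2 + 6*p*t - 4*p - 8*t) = p*(p - 8)/(p^2 + 2*p*t - p - 2*t)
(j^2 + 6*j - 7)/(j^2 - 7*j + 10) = (j^2 + 6*j - 7)/(j^2 - 7*j + 10)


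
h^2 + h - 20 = (h - 4)*(h + 5)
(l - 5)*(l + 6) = l^2 + l - 30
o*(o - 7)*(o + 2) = o^3 - 5*o^2 - 14*o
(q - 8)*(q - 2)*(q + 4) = q^3 - 6*q^2 - 24*q + 64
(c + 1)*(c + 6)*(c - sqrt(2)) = c^3 - sqrt(2)*c^2 + 7*c^2 - 7*sqrt(2)*c + 6*c - 6*sqrt(2)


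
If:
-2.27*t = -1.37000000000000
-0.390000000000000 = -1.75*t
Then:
No Solution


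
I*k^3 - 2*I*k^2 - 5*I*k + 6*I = (k - 3)*(k + 2)*(I*k - I)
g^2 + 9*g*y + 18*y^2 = (g + 3*y)*(g + 6*y)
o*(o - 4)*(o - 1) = o^3 - 5*o^2 + 4*o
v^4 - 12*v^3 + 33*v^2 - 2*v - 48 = (v - 8)*(v - 3)*(v - 2)*(v + 1)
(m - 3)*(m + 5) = m^2 + 2*m - 15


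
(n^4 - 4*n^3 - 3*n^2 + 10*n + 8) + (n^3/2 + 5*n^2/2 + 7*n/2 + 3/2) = n^4 - 7*n^3/2 - n^2/2 + 27*n/2 + 19/2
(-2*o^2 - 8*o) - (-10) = -2*o^2 - 8*o + 10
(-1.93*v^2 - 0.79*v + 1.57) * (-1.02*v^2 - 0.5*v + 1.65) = 1.9686*v^4 + 1.7708*v^3 - 4.3909*v^2 - 2.0885*v + 2.5905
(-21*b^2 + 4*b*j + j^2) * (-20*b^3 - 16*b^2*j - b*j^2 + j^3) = 420*b^5 + 256*b^4*j - 63*b^3*j^2 - 41*b^2*j^3 + 3*b*j^4 + j^5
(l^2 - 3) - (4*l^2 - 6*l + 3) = -3*l^2 + 6*l - 6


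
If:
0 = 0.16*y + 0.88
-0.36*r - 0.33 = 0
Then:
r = -0.92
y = -5.50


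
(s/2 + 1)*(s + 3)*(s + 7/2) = s^3/2 + 17*s^2/4 + 47*s/4 + 21/2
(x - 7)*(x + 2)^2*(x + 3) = x^4 - 33*x^2 - 100*x - 84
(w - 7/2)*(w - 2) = w^2 - 11*w/2 + 7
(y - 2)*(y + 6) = y^2 + 4*y - 12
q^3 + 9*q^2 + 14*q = q*(q + 2)*(q + 7)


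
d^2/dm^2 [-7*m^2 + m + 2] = -14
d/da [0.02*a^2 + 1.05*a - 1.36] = 0.04*a + 1.05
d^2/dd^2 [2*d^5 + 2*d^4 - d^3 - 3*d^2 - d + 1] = 40*d^3 + 24*d^2 - 6*d - 6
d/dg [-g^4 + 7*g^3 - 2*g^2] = g*(-4*g^2 + 21*g - 4)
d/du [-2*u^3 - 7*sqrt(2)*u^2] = 2*u*(-3*u - 7*sqrt(2))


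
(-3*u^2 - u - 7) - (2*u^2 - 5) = -5*u^2 - u - 2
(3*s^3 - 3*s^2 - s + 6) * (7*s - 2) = 21*s^4 - 27*s^3 - s^2 + 44*s - 12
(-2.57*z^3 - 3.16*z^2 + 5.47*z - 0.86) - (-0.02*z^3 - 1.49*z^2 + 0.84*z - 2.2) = -2.55*z^3 - 1.67*z^2 + 4.63*z + 1.34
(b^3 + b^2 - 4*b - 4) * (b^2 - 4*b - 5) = b^5 - 3*b^4 - 13*b^3 + 7*b^2 + 36*b + 20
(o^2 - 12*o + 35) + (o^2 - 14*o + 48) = 2*o^2 - 26*o + 83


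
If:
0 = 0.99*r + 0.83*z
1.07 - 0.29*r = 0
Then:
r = 3.69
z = -4.40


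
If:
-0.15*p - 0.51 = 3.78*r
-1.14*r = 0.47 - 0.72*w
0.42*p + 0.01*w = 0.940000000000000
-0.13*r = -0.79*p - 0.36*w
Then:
No Solution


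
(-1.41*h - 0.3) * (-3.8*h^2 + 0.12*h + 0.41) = 5.358*h^3 + 0.9708*h^2 - 0.6141*h - 0.123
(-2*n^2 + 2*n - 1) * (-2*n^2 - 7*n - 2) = 4*n^4 + 10*n^3 - 8*n^2 + 3*n + 2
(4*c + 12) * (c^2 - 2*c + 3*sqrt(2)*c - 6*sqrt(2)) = 4*c^3 + 4*c^2 + 12*sqrt(2)*c^2 - 24*c + 12*sqrt(2)*c - 72*sqrt(2)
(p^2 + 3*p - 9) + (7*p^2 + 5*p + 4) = 8*p^2 + 8*p - 5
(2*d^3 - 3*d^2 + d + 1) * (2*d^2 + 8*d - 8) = 4*d^5 + 10*d^4 - 38*d^3 + 34*d^2 - 8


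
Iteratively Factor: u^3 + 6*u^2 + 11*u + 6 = (u + 1)*(u^2 + 5*u + 6) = (u + 1)*(u + 2)*(u + 3)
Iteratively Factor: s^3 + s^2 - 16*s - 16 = (s + 1)*(s^2 - 16) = (s + 1)*(s + 4)*(s - 4)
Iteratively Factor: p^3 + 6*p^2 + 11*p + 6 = (p + 3)*(p^2 + 3*p + 2) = (p + 2)*(p + 3)*(p + 1)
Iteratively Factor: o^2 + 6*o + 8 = (o + 2)*(o + 4)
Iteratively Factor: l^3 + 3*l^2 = (l + 3)*(l^2) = l*(l + 3)*(l)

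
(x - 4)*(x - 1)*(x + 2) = x^3 - 3*x^2 - 6*x + 8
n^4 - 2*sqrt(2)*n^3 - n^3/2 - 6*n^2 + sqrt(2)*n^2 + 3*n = n*(n - 1/2)*(n - 3*sqrt(2))*(n + sqrt(2))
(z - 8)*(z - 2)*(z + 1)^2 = z^4 - 8*z^3 - 3*z^2 + 22*z + 16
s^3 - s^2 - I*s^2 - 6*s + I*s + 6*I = (s - 3)*(s + 2)*(s - I)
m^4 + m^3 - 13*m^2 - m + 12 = (m - 3)*(m - 1)*(m + 1)*(m + 4)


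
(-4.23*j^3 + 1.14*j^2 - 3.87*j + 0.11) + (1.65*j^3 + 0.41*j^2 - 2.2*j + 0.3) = -2.58*j^3 + 1.55*j^2 - 6.07*j + 0.41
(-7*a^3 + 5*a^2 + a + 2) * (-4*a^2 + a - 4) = 28*a^5 - 27*a^4 + 29*a^3 - 27*a^2 - 2*a - 8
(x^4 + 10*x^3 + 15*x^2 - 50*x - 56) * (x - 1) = x^5 + 9*x^4 + 5*x^3 - 65*x^2 - 6*x + 56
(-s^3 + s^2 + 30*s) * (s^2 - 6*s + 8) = -s^5 + 7*s^4 + 16*s^3 - 172*s^2 + 240*s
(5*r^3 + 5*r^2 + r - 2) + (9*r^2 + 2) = 5*r^3 + 14*r^2 + r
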